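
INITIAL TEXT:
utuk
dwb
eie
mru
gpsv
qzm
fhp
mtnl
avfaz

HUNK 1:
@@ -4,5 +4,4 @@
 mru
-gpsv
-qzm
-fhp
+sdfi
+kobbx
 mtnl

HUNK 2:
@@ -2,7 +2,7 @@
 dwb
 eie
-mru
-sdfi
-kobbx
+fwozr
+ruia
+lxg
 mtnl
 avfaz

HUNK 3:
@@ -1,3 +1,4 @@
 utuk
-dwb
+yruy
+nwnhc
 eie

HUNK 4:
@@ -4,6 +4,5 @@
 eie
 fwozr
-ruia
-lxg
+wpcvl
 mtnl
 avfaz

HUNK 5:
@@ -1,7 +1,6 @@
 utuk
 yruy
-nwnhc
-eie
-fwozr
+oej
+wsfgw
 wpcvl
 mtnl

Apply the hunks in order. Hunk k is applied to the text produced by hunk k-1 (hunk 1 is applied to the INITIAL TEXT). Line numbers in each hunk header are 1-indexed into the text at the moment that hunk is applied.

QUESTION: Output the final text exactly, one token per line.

Hunk 1: at line 4 remove [gpsv,qzm,fhp] add [sdfi,kobbx] -> 8 lines: utuk dwb eie mru sdfi kobbx mtnl avfaz
Hunk 2: at line 2 remove [mru,sdfi,kobbx] add [fwozr,ruia,lxg] -> 8 lines: utuk dwb eie fwozr ruia lxg mtnl avfaz
Hunk 3: at line 1 remove [dwb] add [yruy,nwnhc] -> 9 lines: utuk yruy nwnhc eie fwozr ruia lxg mtnl avfaz
Hunk 4: at line 4 remove [ruia,lxg] add [wpcvl] -> 8 lines: utuk yruy nwnhc eie fwozr wpcvl mtnl avfaz
Hunk 5: at line 1 remove [nwnhc,eie,fwozr] add [oej,wsfgw] -> 7 lines: utuk yruy oej wsfgw wpcvl mtnl avfaz

Answer: utuk
yruy
oej
wsfgw
wpcvl
mtnl
avfaz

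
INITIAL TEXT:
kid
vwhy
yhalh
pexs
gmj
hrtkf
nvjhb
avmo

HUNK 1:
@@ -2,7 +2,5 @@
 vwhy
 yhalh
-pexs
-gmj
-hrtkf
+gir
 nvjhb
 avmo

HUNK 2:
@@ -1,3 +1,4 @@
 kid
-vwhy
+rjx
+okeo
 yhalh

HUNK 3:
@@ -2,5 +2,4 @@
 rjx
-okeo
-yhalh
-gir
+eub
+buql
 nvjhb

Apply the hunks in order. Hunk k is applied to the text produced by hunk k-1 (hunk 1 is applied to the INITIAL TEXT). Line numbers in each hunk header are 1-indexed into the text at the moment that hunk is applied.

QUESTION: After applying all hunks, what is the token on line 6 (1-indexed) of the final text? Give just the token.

Hunk 1: at line 2 remove [pexs,gmj,hrtkf] add [gir] -> 6 lines: kid vwhy yhalh gir nvjhb avmo
Hunk 2: at line 1 remove [vwhy] add [rjx,okeo] -> 7 lines: kid rjx okeo yhalh gir nvjhb avmo
Hunk 3: at line 2 remove [okeo,yhalh,gir] add [eub,buql] -> 6 lines: kid rjx eub buql nvjhb avmo
Final line 6: avmo

Answer: avmo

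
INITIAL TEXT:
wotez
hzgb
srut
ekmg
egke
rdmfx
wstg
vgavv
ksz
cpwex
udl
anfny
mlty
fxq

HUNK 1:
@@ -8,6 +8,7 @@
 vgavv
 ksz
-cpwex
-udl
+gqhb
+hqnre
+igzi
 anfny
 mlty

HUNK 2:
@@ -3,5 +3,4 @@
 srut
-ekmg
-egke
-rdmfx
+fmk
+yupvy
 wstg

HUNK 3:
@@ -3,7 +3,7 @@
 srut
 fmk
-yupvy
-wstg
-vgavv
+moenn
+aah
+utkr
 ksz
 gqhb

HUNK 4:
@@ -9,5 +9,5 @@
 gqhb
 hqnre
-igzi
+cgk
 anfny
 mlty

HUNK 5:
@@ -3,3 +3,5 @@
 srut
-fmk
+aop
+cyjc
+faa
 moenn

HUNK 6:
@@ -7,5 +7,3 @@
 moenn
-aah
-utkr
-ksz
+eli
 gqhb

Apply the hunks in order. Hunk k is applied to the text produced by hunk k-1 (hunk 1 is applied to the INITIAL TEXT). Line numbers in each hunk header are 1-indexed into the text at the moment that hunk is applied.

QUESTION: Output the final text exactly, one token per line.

Answer: wotez
hzgb
srut
aop
cyjc
faa
moenn
eli
gqhb
hqnre
cgk
anfny
mlty
fxq

Derivation:
Hunk 1: at line 8 remove [cpwex,udl] add [gqhb,hqnre,igzi] -> 15 lines: wotez hzgb srut ekmg egke rdmfx wstg vgavv ksz gqhb hqnre igzi anfny mlty fxq
Hunk 2: at line 3 remove [ekmg,egke,rdmfx] add [fmk,yupvy] -> 14 lines: wotez hzgb srut fmk yupvy wstg vgavv ksz gqhb hqnre igzi anfny mlty fxq
Hunk 3: at line 3 remove [yupvy,wstg,vgavv] add [moenn,aah,utkr] -> 14 lines: wotez hzgb srut fmk moenn aah utkr ksz gqhb hqnre igzi anfny mlty fxq
Hunk 4: at line 9 remove [igzi] add [cgk] -> 14 lines: wotez hzgb srut fmk moenn aah utkr ksz gqhb hqnre cgk anfny mlty fxq
Hunk 5: at line 3 remove [fmk] add [aop,cyjc,faa] -> 16 lines: wotez hzgb srut aop cyjc faa moenn aah utkr ksz gqhb hqnre cgk anfny mlty fxq
Hunk 6: at line 7 remove [aah,utkr,ksz] add [eli] -> 14 lines: wotez hzgb srut aop cyjc faa moenn eli gqhb hqnre cgk anfny mlty fxq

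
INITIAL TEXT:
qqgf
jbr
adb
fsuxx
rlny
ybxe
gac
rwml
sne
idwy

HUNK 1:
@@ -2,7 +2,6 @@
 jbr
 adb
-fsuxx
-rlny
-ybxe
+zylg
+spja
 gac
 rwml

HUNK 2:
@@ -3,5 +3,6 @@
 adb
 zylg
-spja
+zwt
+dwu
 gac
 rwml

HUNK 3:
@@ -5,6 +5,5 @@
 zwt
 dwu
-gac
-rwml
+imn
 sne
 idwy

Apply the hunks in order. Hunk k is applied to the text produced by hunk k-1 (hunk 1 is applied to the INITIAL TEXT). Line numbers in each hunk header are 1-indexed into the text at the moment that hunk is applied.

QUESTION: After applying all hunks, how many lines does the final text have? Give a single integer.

Hunk 1: at line 2 remove [fsuxx,rlny,ybxe] add [zylg,spja] -> 9 lines: qqgf jbr adb zylg spja gac rwml sne idwy
Hunk 2: at line 3 remove [spja] add [zwt,dwu] -> 10 lines: qqgf jbr adb zylg zwt dwu gac rwml sne idwy
Hunk 3: at line 5 remove [gac,rwml] add [imn] -> 9 lines: qqgf jbr adb zylg zwt dwu imn sne idwy
Final line count: 9

Answer: 9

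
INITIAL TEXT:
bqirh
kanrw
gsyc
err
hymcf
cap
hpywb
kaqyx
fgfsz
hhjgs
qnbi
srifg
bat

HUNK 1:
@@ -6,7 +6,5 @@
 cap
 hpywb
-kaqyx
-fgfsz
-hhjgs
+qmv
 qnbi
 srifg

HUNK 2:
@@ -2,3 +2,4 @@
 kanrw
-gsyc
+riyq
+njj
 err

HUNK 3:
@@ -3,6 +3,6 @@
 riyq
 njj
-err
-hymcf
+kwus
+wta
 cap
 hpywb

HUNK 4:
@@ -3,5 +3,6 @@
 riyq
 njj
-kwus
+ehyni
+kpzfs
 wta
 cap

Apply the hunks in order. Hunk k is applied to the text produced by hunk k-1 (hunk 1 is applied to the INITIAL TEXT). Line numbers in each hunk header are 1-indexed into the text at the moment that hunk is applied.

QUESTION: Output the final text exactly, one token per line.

Hunk 1: at line 6 remove [kaqyx,fgfsz,hhjgs] add [qmv] -> 11 lines: bqirh kanrw gsyc err hymcf cap hpywb qmv qnbi srifg bat
Hunk 2: at line 2 remove [gsyc] add [riyq,njj] -> 12 lines: bqirh kanrw riyq njj err hymcf cap hpywb qmv qnbi srifg bat
Hunk 3: at line 3 remove [err,hymcf] add [kwus,wta] -> 12 lines: bqirh kanrw riyq njj kwus wta cap hpywb qmv qnbi srifg bat
Hunk 4: at line 3 remove [kwus] add [ehyni,kpzfs] -> 13 lines: bqirh kanrw riyq njj ehyni kpzfs wta cap hpywb qmv qnbi srifg bat

Answer: bqirh
kanrw
riyq
njj
ehyni
kpzfs
wta
cap
hpywb
qmv
qnbi
srifg
bat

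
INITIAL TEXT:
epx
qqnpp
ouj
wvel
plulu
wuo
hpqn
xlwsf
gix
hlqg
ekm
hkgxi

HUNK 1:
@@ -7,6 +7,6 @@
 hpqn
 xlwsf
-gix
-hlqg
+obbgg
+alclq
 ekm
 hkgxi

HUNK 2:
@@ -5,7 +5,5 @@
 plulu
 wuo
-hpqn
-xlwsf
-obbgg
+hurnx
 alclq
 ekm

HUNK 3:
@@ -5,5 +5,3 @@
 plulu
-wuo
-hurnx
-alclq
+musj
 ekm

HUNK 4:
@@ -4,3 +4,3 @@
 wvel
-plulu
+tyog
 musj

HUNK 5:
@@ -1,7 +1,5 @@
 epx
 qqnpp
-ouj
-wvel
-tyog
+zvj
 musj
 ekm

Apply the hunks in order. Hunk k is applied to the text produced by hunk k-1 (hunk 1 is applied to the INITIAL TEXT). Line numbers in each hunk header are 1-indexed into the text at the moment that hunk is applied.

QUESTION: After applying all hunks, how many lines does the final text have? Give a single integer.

Hunk 1: at line 7 remove [gix,hlqg] add [obbgg,alclq] -> 12 lines: epx qqnpp ouj wvel plulu wuo hpqn xlwsf obbgg alclq ekm hkgxi
Hunk 2: at line 5 remove [hpqn,xlwsf,obbgg] add [hurnx] -> 10 lines: epx qqnpp ouj wvel plulu wuo hurnx alclq ekm hkgxi
Hunk 3: at line 5 remove [wuo,hurnx,alclq] add [musj] -> 8 lines: epx qqnpp ouj wvel plulu musj ekm hkgxi
Hunk 4: at line 4 remove [plulu] add [tyog] -> 8 lines: epx qqnpp ouj wvel tyog musj ekm hkgxi
Hunk 5: at line 1 remove [ouj,wvel,tyog] add [zvj] -> 6 lines: epx qqnpp zvj musj ekm hkgxi
Final line count: 6

Answer: 6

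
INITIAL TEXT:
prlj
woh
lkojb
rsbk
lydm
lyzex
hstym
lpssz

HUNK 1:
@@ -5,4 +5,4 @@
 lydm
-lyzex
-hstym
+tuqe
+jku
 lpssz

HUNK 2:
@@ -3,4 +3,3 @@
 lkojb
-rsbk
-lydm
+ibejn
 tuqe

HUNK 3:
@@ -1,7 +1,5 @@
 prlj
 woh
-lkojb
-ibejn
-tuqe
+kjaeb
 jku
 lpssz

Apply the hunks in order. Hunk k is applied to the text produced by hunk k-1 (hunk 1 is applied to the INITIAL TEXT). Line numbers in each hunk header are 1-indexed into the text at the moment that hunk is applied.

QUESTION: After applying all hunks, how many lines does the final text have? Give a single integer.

Answer: 5

Derivation:
Hunk 1: at line 5 remove [lyzex,hstym] add [tuqe,jku] -> 8 lines: prlj woh lkojb rsbk lydm tuqe jku lpssz
Hunk 2: at line 3 remove [rsbk,lydm] add [ibejn] -> 7 lines: prlj woh lkojb ibejn tuqe jku lpssz
Hunk 3: at line 1 remove [lkojb,ibejn,tuqe] add [kjaeb] -> 5 lines: prlj woh kjaeb jku lpssz
Final line count: 5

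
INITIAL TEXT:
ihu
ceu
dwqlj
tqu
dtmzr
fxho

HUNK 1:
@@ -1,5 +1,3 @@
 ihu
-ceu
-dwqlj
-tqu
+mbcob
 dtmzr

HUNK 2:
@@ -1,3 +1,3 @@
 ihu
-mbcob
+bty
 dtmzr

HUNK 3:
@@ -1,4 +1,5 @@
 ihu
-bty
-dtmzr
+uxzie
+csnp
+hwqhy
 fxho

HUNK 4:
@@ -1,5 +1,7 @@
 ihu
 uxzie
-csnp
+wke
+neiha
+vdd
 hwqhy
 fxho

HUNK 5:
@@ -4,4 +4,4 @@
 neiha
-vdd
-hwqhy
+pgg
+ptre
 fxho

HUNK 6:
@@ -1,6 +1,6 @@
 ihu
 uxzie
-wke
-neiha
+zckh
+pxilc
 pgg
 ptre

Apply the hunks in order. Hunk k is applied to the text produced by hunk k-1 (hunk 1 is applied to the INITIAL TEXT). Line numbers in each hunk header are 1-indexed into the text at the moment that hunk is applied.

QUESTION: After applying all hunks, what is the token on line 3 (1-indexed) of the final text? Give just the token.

Answer: zckh

Derivation:
Hunk 1: at line 1 remove [ceu,dwqlj,tqu] add [mbcob] -> 4 lines: ihu mbcob dtmzr fxho
Hunk 2: at line 1 remove [mbcob] add [bty] -> 4 lines: ihu bty dtmzr fxho
Hunk 3: at line 1 remove [bty,dtmzr] add [uxzie,csnp,hwqhy] -> 5 lines: ihu uxzie csnp hwqhy fxho
Hunk 4: at line 1 remove [csnp] add [wke,neiha,vdd] -> 7 lines: ihu uxzie wke neiha vdd hwqhy fxho
Hunk 5: at line 4 remove [vdd,hwqhy] add [pgg,ptre] -> 7 lines: ihu uxzie wke neiha pgg ptre fxho
Hunk 6: at line 1 remove [wke,neiha] add [zckh,pxilc] -> 7 lines: ihu uxzie zckh pxilc pgg ptre fxho
Final line 3: zckh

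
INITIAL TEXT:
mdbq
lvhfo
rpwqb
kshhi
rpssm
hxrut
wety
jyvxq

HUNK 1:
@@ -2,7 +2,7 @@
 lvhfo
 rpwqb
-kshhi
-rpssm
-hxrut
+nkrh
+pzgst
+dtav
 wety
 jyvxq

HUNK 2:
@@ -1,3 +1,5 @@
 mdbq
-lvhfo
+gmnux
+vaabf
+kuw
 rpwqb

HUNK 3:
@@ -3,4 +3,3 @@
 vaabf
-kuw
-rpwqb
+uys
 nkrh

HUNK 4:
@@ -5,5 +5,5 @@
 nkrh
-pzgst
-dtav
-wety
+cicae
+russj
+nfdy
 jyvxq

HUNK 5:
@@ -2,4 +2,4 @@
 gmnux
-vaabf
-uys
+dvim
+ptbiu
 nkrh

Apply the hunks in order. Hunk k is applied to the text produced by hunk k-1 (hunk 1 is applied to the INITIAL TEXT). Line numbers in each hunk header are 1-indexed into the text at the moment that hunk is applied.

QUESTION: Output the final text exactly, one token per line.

Answer: mdbq
gmnux
dvim
ptbiu
nkrh
cicae
russj
nfdy
jyvxq

Derivation:
Hunk 1: at line 2 remove [kshhi,rpssm,hxrut] add [nkrh,pzgst,dtav] -> 8 lines: mdbq lvhfo rpwqb nkrh pzgst dtav wety jyvxq
Hunk 2: at line 1 remove [lvhfo] add [gmnux,vaabf,kuw] -> 10 lines: mdbq gmnux vaabf kuw rpwqb nkrh pzgst dtav wety jyvxq
Hunk 3: at line 3 remove [kuw,rpwqb] add [uys] -> 9 lines: mdbq gmnux vaabf uys nkrh pzgst dtav wety jyvxq
Hunk 4: at line 5 remove [pzgst,dtav,wety] add [cicae,russj,nfdy] -> 9 lines: mdbq gmnux vaabf uys nkrh cicae russj nfdy jyvxq
Hunk 5: at line 2 remove [vaabf,uys] add [dvim,ptbiu] -> 9 lines: mdbq gmnux dvim ptbiu nkrh cicae russj nfdy jyvxq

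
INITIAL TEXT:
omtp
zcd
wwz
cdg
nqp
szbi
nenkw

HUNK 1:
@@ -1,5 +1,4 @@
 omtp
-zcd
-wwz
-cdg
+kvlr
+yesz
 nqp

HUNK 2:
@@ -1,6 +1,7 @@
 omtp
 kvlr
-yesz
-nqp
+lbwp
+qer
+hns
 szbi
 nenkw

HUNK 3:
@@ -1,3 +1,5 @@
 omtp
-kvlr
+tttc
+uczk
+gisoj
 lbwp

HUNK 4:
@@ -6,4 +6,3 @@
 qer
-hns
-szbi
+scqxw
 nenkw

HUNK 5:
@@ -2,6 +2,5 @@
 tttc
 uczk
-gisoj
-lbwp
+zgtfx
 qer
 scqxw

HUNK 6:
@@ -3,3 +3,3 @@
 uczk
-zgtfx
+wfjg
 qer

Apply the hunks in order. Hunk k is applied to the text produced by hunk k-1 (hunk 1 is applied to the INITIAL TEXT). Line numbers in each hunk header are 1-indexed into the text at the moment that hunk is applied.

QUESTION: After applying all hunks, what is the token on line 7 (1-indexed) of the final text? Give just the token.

Hunk 1: at line 1 remove [zcd,wwz,cdg] add [kvlr,yesz] -> 6 lines: omtp kvlr yesz nqp szbi nenkw
Hunk 2: at line 1 remove [yesz,nqp] add [lbwp,qer,hns] -> 7 lines: omtp kvlr lbwp qer hns szbi nenkw
Hunk 3: at line 1 remove [kvlr] add [tttc,uczk,gisoj] -> 9 lines: omtp tttc uczk gisoj lbwp qer hns szbi nenkw
Hunk 4: at line 6 remove [hns,szbi] add [scqxw] -> 8 lines: omtp tttc uczk gisoj lbwp qer scqxw nenkw
Hunk 5: at line 2 remove [gisoj,lbwp] add [zgtfx] -> 7 lines: omtp tttc uczk zgtfx qer scqxw nenkw
Hunk 6: at line 3 remove [zgtfx] add [wfjg] -> 7 lines: omtp tttc uczk wfjg qer scqxw nenkw
Final line 7: nenkw

Answer: nenkw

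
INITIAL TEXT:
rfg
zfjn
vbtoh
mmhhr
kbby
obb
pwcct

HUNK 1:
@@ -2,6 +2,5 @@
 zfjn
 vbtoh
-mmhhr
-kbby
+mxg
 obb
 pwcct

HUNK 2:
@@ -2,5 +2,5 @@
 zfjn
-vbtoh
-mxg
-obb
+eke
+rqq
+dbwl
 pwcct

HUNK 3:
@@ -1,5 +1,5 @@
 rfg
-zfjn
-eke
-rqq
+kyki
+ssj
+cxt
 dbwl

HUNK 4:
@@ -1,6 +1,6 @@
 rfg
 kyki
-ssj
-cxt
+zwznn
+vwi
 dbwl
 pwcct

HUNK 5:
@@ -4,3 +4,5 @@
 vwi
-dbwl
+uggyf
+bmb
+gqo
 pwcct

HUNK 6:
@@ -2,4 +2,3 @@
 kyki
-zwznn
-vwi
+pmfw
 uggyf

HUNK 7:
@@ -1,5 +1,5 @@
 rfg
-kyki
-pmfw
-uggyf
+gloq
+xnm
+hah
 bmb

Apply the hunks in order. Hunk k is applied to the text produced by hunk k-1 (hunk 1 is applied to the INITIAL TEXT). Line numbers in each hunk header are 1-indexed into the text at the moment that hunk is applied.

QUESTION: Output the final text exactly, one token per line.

Answer: rfg
gloq
xnm
hah
bmb
gqo
pwcct

Derivation:
Hunk 1: at line 2 remove [mmhhr,kbby] add [mxg] -> 6 lines: rfg zfjn vbtoh mxg obb pwcct
Hunk 2: at line 2 remove [vbtoh,mxg,obb] add [eke,rqq,dbwl] -> 6 lines: rfg zfjn eke rqq dbwl pwcct
Hunk 3: at line 1 remove [zfjn,eke,rqq] add [kyki,ssj,cxt] -> 6 lines: rfg kyki ssj cxt dbwl pwcct
Hunk 4: at line 1 remove [ssj,cxt] add [zwznn,vwi] -> 6 lines: rfg kyki zwznn vwi dbwl pwcct
Hunk 5: at line 4 remove [dbwl] add [uggyf,bmb,gqo] -> 8 lines: rfg kyki zwznn vwi uggyf bmb gqo pwcct
Hunk 6: at line 2 remove [zwznn,vwi] add [pmfw] -> 7 lines: rfg kyki pmfw uggyf bmb gqo pwcct
Hunk 7: at line 1 remove [kyki,pmfw,uggyf] add [gloq,xnm,hah] -> 7 lines: rfg gloq xnm hah bmb gqo pwcct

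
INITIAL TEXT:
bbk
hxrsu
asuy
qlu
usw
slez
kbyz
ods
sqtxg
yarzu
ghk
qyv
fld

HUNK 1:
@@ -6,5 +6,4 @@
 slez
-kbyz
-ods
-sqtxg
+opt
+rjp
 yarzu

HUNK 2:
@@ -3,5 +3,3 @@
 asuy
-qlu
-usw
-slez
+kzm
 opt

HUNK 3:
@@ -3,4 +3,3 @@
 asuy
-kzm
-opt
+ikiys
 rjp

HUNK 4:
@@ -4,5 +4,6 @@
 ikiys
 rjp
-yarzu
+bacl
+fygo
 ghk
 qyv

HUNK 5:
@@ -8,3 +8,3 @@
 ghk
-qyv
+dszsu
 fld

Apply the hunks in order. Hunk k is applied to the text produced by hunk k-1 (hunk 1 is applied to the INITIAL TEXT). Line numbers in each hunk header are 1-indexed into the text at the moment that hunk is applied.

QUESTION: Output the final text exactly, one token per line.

Answer: bbk
hxrsu
asuy
ikiys
rjp
bacl
fygo
ghk
dszsu
fld

Derivation:
Hunk 1: at line 6 remove [kbyz,ods,sqtxg] add [opt,rjp] -> 12 lines: bbk hxrsu asuy qlu usw slez opt rjp yarzu ghk qyv fld
Hunk 2: at line 3 remove [qlu,usw,slez] add [kzm] -> 10 lines: bbk hxrsu asuy kzm opt rjp yarzu ghk qyv fld
Hunk 3: at line 3 remove [kzm,opt] add [ikiys] -> 9 lines: bbk hxrsu asuy ikiys rjp yarzu ghk qyv fld
Hunk 4: at line 4 remove [yarzu] add [bacl,fygo] -> 10 lines: bbk hxrsu asuy ikiys rjp bacl fygo ghk qyv fld
Hunk 5: at line 8 remove [qyv] add [dszsu] -> 10 lines: bbk hxrsu asuy ikiys rjp bacl fygo ghk dszsu fld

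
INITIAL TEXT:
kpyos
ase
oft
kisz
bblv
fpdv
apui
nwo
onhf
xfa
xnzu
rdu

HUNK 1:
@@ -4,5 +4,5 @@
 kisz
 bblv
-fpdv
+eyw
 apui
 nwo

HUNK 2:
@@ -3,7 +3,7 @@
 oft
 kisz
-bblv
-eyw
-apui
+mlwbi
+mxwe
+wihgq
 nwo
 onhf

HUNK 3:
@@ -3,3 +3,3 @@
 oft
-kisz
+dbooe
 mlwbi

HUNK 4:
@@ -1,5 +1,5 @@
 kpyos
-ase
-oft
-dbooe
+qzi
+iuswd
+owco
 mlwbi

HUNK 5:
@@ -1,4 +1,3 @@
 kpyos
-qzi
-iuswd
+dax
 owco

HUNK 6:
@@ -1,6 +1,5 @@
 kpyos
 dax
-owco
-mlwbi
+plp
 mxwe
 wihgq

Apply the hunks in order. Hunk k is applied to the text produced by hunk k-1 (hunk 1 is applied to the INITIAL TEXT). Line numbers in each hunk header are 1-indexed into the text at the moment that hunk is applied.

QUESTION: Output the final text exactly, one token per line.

Hunk 1: at line 4 remove [fpdv] add [eyw] -> 12 lines: kpyos ase oft kisz bblv eyw apui nwo onhf xfa xnzu rdu
Hunk 2: at line 3 remove [bblv,eyw,apui] add [mlwbi,mxwe,wihgq] -> 12 lines: kpyos ase oft kisz mlwbi mxwe wihgq nwo onhf xfa xnzu rdu
Hunk 3: at line 3 remove [kisz] add [dbooe] -> 12 lines: kpyos ase oft dbooe mlwbi mxwe wihgq nwo onhf xfa xnzu rdu
Hunk 4: at line 1 remove [ase,oft,dbooe] add [qzi,iuswd,owco] -> 12 lines: kpyos qzi iuswd owco mlwbi mxwe wihgq nwo onhf xfa xnzu rdu
Hunk 5: at line 1 remove [qzi,iuswd] add [dax] -> 11 lines: kpyos dax owco mlwbi mxwe wihgq nwo onhf xfa xnzu rdu
Hunk 6: at line 1 remove [owco,mlwbi] add [plp] -> 10 lines: kpyos dax plp mxwe wihgq nwo onhf xfa xnzu rdu

Answer: kpyos
dax
plp
mxwe
wihgq
nwo
onhf
xfa
xnzu
rdu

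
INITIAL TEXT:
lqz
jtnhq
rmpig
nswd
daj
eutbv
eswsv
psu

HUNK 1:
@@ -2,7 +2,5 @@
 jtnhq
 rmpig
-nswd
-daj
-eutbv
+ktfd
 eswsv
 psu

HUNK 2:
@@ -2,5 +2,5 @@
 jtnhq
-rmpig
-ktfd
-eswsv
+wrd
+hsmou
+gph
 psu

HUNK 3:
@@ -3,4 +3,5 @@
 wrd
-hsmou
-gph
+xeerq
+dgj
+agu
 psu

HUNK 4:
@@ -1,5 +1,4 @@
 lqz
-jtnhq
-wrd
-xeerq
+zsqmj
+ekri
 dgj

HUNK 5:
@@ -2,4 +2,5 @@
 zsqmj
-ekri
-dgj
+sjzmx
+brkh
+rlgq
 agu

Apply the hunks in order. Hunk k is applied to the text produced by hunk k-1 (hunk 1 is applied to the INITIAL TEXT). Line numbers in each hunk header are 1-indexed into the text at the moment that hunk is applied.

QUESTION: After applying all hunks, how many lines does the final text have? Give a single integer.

Answer: 7

Derivation:
Hunk 1: at line 2 remove [nswd,daj,eutbv] add [ktfd] -> 6 lines: lqz jtnhq rmpig ktfd eswsv psu
Hunk 2: at line 2 remove [rmpig,ktfd,eswsv] add [wrd,hsmou,gph] -> 6 lines: lqz jtnhq wrd hsmou gph psu
Hunk 3: at line 3 remove [hsmou,gph] add [xeerq,dgj,agu] -> 7 lines: lqz jtnhq wrd xeerq dgj agu psu
Hunk 4: at line 1 remove [jtnhq,wrd,xeerq] add [zsqmj,ekri] -> 6 lines: lqz zsqmj ekri dgj agu psu
Hunk 5: at line 2 remove [ekri,dgj] add [sjzmx,brkh,rlgq] -> 7 lines: lqz zsqmj sjzmx brkh rlgq agu psu
Final line count: 7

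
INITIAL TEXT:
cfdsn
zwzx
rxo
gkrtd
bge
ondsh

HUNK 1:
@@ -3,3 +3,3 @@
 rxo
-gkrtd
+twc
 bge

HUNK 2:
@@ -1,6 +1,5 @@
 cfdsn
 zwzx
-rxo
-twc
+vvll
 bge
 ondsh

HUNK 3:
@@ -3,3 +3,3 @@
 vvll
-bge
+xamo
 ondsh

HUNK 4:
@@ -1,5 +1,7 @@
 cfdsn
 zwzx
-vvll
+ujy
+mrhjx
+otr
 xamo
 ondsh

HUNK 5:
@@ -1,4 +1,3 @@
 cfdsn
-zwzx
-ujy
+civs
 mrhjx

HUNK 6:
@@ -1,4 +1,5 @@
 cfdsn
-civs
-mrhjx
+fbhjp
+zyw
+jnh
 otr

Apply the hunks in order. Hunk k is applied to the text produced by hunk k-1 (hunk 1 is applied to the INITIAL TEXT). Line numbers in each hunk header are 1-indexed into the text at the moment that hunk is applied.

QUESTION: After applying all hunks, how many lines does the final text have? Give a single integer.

Answer: 7

Derivation:
Hunk 1: at line 3 remove [gkrtd] add [twc] -> 6 lines: cfdsn zwzx rxo twc bge ondsh
Hunk 2: at line 1 remove [rxo,twc] add [vvll] -> 5 lines: cfdsn zwzx vvll bge ondsh
Hunk 3: at line 3 remove [bge] add [xamo] -> 5 lines: cfdsn zwzx vvll xamo ondsh
Hunk 4: at line 1 remove [vvll] add [ujy,mrhjx,otr] -> 7 lines: cfdsn zwzx ujy mrhjx otr xamo ondsh
Hunk 5: at line 1 remove [zwzx,ujy] add [civs] -> 6 lines: cfdsn civs mrhjx otr xamo ondsh
Hunk 6: at line 1 remove [civs,mrhjx] add [fbhjp,zyw,jnh] -> 7 lines: cfdsn fbhjp zyw jnh otr xamo ondsh
Final line count: 7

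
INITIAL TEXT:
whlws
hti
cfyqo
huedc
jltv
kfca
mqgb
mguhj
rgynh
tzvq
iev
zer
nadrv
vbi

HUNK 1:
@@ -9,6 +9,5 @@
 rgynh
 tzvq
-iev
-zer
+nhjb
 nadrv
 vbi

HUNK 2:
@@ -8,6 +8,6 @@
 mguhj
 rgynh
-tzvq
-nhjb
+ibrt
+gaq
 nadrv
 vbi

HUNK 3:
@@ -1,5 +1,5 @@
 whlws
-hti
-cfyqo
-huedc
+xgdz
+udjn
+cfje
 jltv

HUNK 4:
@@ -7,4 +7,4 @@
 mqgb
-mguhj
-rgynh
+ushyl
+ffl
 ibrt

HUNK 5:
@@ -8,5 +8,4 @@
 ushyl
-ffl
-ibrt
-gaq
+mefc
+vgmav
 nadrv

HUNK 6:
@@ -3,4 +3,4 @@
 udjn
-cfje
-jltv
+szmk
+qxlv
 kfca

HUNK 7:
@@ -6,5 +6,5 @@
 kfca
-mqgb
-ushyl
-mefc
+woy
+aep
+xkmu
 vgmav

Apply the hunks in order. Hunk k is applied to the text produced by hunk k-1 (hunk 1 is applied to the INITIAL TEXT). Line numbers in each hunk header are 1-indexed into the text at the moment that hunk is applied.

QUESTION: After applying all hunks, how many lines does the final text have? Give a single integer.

Answer: 12

Derivation:
Hunk 1: at line 9 remove [iev,zer] add [nhjb] -> 13 lines: whlws hti cfyqo huedc jltv kfca mqgb mguhj rgynh tzvq nhjb nadrv vbi
Hunk 2: at line 8 remove [tzvq,nhjb] add [ibrt,gaq] -> 13 lines: whlws hti cfyqo huedc jltv kfca mqgb mguhj rgynh ibrt gaq nadrv vbi
Hunk 3: at line 1 remove [hti,cfyqo,huedc] add [xgdz,udjn,cfje] -> 13 lines: whlws xgdz udjn cfje jltv kfca mqgb mguhj rgynh ibrt gaq nadrv vbi
Hunk 4: at line 7 remove [mguhj,rgynh] add [ushyl,ffl] -> 13 lines: whlws xgdz udjn cfje jltv kfca mqgb ushyl ffl ibrt gaq nadrv vbi
Hunk 5: at line 8 remove [ffl,ibrt,gaq] add [mefc,vgmav] -> 12 lines: whlws xgdz udjn cfje jltv kfca mqgb ushyl mefc vgmav nadrv vbi
Hunk 6: at line 3 remove [cfje,jltv] add [szmk,qxlv] -> 12 lines: whlws xgdz udjn szmk qxlv kfca mqgb ushyl mefc vgmav nadrv vbi
Hunk 7: at line 6 remove [mqgb,ushyl,mefc] add [woy,aep,xkmu] -> 12 lines: whlws xgdz udjn szmk qxlv kfca woy aep xkmu vgmav nadrv vbi
Final line count: 12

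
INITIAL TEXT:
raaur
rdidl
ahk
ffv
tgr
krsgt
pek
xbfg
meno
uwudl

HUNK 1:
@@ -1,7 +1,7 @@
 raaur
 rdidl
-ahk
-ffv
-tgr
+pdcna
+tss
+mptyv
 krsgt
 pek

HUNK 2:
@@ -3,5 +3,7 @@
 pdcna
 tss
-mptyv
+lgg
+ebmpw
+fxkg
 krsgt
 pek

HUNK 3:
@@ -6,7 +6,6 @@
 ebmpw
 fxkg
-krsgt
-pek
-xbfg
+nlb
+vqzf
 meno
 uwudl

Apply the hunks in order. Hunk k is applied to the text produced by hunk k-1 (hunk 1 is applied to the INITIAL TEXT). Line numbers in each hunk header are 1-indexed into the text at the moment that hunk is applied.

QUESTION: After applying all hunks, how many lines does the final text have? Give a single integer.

Answer: 11

Derivation:
Hunk 1: at line 1 remove [ahk,ffv,tgr] add [pdcna,tss,mptyv] -> 10 lines: raaur rdidl pdcna tss mptyv krsgt pek xbfg meno uwudl
Hunk 2: at line 3 remove [mptyv] add [lgg,ebmpw,fxkg] -> 12 lines: raaur rdidl pdcna tss lgg ebmpw fxkg krsgt pek xbfg meno uwudl
Hunk 3: at line 6 remove [krsgt,pek,xbfg] add [nlb,vqzf] -> 11 lines: raaur rdidl pdcna tss lgg ebmpw fxkg nlb vqzf meno uwudl
Final line count: 11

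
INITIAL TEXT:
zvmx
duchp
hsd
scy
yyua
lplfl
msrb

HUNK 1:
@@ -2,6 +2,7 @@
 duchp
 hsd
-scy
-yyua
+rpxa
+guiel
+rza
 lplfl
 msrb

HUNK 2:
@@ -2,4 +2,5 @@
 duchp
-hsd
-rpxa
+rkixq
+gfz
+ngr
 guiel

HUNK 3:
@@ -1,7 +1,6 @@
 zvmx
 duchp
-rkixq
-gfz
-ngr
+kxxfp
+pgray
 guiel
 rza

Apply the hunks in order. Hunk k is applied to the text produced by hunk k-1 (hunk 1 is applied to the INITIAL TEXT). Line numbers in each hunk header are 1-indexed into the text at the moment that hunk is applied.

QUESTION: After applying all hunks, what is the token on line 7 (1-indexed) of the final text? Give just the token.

Answer: lplfl

Derivation:
Hunk 1: at line 2 remove [scy,yyua] add [rpxa,guiel,rza] -> 8 lines: zvmx duchp hsd rpxa guiel rza lplfl msrb
Hunk 2: at line 2 remove [hsd,rpxa] add [rkixq,gfz,ngr] -> 9 lines: zvmx duchp rkixq gfz ngr guiel rza lplfl msrb
Hunk 3: at line 1 remove [rkixq,gfz,ngr] add [kxxfp,pgray] -> 8 lines: zvmx duchp kxxfp pgray guiel rza lplfl msrb
Final line 7: lplfl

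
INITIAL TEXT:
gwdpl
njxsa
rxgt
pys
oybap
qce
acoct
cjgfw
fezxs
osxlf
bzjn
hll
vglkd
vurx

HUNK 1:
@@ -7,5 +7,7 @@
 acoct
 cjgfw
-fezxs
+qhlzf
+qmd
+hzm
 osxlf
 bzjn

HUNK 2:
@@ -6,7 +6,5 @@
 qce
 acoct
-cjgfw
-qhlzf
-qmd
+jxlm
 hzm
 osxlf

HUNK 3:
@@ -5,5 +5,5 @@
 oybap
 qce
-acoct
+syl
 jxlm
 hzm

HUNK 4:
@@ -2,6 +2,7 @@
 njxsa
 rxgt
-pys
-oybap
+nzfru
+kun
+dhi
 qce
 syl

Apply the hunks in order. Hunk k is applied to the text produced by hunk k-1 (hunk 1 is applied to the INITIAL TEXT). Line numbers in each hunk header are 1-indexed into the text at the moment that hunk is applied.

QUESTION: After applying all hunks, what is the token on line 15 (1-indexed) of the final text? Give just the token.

Hunk 1: at line 7 remove [fezxs] add [qhlzf,qmd,hzm] -> 16 lines: gwdpl njxsa rxgt pys oybap qce acoct cjgfw qhlzf qmd hzm osxlf bzjn hll vglkd vurx
Hunk 2: at line 6 remove [cjgfw,qhlzf,qmd] add [jxlm] -> 14 lines: gwdpl njxsa rxgt pys oybap qce acoct jxlm hzm osxlf bzjn hll vglkd vurx
Hunk 3: at line 5 remove [acoct] add [syl] -> 14 lines: gwdpl njxsa rxgt pys oybap qce syl jxlm hzm osxlf bzjn hll vglkd vurx
Hunk 4: at line 2 remove [pys,oybap] add [nzfru,kun,dhi] -> 15 lines: gwdpl njxsa rxgt nzfru kun dhi qce syl jxlm hzm osxlf bzjn hll vglkd vurx
Final line 15: vurx

Answer: vurx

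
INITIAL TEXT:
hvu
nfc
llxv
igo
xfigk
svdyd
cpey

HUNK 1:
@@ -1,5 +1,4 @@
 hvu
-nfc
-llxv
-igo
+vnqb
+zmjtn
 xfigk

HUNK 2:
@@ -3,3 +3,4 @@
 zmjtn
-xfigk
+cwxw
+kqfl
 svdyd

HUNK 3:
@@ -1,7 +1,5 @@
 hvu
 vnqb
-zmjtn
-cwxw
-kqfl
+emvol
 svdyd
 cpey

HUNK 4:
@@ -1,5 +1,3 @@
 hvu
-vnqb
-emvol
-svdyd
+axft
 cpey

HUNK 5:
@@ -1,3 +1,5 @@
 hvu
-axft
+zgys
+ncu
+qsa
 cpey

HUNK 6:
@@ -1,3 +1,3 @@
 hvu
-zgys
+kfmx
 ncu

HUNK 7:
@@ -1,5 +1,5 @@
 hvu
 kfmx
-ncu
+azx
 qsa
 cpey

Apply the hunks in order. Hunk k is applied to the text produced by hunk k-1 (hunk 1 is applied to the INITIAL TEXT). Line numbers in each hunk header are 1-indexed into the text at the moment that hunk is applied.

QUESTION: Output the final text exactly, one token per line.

Answer: hvu
kfmx
azx
qsa
cpey

Derivation:
Hunk 1: at line 1 remove [nfc,llxv,igo] add [vnqb,zmjtn] -> 6 lines: hvu vnqb zmjtn xfigk svdyd cpey
Hunk 2: at line 3 remove [xfigk] add [cwxw,kqfl] -> 7 lines: hvu vnqb zmjtn cwxw kqfl svdyd cpey
Hunk 3: at line 1 remove [zmjtn,cwxw,kqfl] add [emvol] -> 5 lines: hvu vnqb emvol svdyd cpey
Hunk 4: at line 1 remove [vnqb,emvol,svdyd] add [axft] -> 3 lines: hvu axft cpey
Hunk 5: at line 1 remove [axft] add [zgys,ncu,qsa] -> 5 lines: hvu zgys ncu qsa cpey
Hunk 6: at line 1 remove [zgys] add [kfmx] -> 5 lines: hvu kfmx ncu qsa cpey
Hunk 7: at line 1 remove [ncu] add [azx] -> 5 lines: hvu kfmx azx qsa cpey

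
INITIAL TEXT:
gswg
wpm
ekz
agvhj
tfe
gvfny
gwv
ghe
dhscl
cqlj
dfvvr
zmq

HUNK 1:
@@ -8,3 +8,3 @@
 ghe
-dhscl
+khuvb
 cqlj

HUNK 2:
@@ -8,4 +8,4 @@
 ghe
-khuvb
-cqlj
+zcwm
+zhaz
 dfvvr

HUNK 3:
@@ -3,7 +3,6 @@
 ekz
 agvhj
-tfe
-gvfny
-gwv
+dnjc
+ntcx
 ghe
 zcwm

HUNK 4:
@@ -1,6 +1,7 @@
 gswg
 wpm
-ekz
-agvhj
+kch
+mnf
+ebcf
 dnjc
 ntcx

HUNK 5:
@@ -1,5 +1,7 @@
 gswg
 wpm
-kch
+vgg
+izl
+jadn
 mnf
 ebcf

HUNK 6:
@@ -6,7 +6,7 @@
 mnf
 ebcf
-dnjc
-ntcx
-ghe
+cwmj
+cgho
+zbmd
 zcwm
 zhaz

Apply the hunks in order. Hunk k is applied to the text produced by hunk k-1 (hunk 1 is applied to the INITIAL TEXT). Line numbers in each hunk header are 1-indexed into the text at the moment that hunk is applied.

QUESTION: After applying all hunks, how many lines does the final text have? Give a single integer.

Answer: 14

Derivation:
Hunk 1: at line 8 remove [dhscl] add [khuvb] -> 12 lines: gswg wpm ekz agvhj tfe gvfny gwv ghe khuvb cqlj dfvvr zmq
Hunk 2: at line 8 remove [khuvb,cqlj] add [zcwm,zhaz] -> 12 lines: gswg wpm ekz agvhj tfe gvfny gwv ghe zcwm zhaz dfvvr zmq
Hunk 3: at line 3 remove [tfe,gvfny,gwv] add [dnjc,ntcx] -> 11 lines: gswg wpm ekz agvhj dnjc ntcx ghe zcwm zhaz dfvvr zmq
Hunk 4: at line 1 remove [ekz,agvhj] add [kch,mnf,ebcf] -> 12 lines: gswg wpm kch mnf ebcf dnjc ntcx ghe zcwm zhaz dfvvr zmq
Hunk 5: at line 1 remove [kch] add [vgg,izl,jadn] -> 14 lines: gswg wpm vgg izl jadn mnf ebcf dnjc ntcx ghe zcwm zhaz dfvvr zmq
Hunk 6: at line 6 remove [dnjc,ntcx,ghe] add [cwmj,cgho,zbmd] -> 14 lines: gswg wpm vgg izl jadn mnf ebcf cwmj cgho zbmd zcwm zhaz dfvvr zmq
Final line count: 14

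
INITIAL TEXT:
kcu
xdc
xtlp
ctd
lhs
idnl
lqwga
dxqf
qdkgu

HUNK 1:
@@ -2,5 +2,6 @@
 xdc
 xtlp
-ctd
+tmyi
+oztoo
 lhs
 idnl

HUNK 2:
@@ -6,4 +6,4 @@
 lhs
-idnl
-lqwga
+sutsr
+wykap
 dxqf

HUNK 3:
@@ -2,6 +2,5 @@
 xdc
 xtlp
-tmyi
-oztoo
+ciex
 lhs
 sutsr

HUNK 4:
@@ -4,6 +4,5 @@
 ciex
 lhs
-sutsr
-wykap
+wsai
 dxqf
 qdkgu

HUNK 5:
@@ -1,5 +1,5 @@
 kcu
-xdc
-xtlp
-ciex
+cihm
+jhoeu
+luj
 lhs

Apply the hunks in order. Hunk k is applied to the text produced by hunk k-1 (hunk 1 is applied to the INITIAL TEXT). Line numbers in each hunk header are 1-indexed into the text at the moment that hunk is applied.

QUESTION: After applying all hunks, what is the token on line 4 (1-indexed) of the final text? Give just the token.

Answer: luj

Derivation:
Hunk 1: at line 2 remove [ctd] add [tmyi,oztoo] -> 10 lines: kcu xdc xtlp tmyi oztoo lhs idnl lqwga dxqf qdkgu
Hunk 2: at line 6 remove [idnl,lqwga] add [sutsr,wykap] -> 10 lines: kcu xdc xtlp tmyi oztoo lhs sutsr wykap dxqf qdkgu
Hunk 3: at line 2 remove [tmyi,oztoo] add [ciex] -> 9 lines: kcu xdc xtlp ciex lhs sutsr wykap dxqf qdkgu
Hunk 4: at line 4 remove [sutsr,wykap] add [wsai] -> 8 lines: kcu xdc xtlp ciex lhs wsai dxqf qdkgu
Hunk 5: at line 1 remove [xdc,xtlp,ciex] add [cihm,jhoeu,luj] -> 8 lines: kcu cihm jhoeu luj lhs wsai dxqf qdkgu
Final line 4: luj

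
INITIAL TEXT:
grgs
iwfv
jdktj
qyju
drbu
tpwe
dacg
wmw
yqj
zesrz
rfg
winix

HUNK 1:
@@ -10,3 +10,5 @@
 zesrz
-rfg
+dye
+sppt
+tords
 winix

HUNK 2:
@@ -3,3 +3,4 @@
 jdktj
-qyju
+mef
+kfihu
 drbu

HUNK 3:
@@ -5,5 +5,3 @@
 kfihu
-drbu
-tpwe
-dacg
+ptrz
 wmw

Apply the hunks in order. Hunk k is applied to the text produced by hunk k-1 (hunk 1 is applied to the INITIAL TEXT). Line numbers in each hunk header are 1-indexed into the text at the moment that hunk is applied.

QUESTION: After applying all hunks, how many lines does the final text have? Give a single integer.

Answer: 13

Derivation:
Hunk 1: at line 10 remove [rfg] add [dye,sppt,tords] -> 14 lines: grgs iwfv jdktj qyju drbu tpwe dacg wmw yqj zesrz dye sppt tords winix
Hunk 2: at line 3 remove [qyju] add [mef,kfihu] -> 15 lines: grgs iwfv jdktj mef kfihu drbu tpwe dacg wmw yqj zesrz dye sppt tords winix
Hunk 3: at line 5 remove [drbu,tpwe,dacg] add [ptrz] -> 13 lines: grgs iwfv jdktj mef kfihu ptrz wmw yqj zesrz dye sppt tords winix
Final line count: 13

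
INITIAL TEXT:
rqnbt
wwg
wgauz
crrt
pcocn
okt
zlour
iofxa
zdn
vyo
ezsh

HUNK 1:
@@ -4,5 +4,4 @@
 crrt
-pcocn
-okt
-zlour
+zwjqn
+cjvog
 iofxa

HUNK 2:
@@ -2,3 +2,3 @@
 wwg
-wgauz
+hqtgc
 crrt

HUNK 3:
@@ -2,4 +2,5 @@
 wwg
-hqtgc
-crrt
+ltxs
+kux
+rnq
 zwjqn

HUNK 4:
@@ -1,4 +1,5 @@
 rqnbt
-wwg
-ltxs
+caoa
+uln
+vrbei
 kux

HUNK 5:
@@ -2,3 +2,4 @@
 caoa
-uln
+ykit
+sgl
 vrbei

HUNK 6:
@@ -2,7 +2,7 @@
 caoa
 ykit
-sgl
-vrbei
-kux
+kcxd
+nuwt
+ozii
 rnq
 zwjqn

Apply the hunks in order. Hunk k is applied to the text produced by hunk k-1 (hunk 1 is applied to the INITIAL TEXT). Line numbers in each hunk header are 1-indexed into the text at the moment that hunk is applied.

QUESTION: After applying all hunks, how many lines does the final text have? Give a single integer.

Hunk 1: at line 4 remove [pcocn,okt,zlour] add [zwjqn,cjvog] -> 10 lines: rqnbt wwg wgauz crrt zwjqn cjvog iofxa zdn vyo ezsh
Hunk 2: at line 2 remove [wgauz] add [hqtgc] -> 10 lines: rqnbt wwg hqtgc crrt zwjqn cjvog iofxa zdn vyo ezsh
Hunk 3: at line 2 remove [hqtgc,crrt] add [ltxs,kux,rnq] -> 11 lines: rqnbt wwg ltxs kux rnq zwjqn cjvog iofxa zdn vyo ezsh
Hunk 4: at line 1 remove [wwg,ltxs] add [caoa,uln,vrbei] -> 12 lines: rqnbt caoa uln vrbei kux rnq zwjqn cjvog iofxa zdn vyo ezsh
Hunk 5: at line 2 remove [uln] add [ykit,sgl] -> 13 lines: rqnbt caoa ykit sgl vrbei kux rnq zwjqn cjvog iofxa zdn vyo ezsh
Hunk 6: at line 2 remove [sgl,vrbei,kux] add [kcxd,nuwt,ozii] -> 13 lines: rqnbt caoa ykit kcxd nuwt ozii rnq zwjqn cjvog iofxa zdn vyo ezsh
Final line count: 13

Answer: 13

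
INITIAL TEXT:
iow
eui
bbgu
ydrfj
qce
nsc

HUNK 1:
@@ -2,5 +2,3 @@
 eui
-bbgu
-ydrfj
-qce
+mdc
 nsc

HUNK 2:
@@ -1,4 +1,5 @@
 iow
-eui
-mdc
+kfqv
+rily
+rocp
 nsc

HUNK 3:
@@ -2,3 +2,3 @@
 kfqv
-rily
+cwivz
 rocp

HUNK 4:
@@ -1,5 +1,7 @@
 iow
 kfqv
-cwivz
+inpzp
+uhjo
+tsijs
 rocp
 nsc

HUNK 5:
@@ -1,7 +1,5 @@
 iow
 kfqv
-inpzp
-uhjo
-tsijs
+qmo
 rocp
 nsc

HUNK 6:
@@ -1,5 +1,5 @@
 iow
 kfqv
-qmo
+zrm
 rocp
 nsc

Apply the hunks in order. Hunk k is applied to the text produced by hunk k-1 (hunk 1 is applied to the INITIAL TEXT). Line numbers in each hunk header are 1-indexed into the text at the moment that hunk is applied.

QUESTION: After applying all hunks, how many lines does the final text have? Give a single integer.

Hunk 1: at line 2 remove [bbgu,ydrfj,qce] add [mdc] -> 4 lines: iow eui mdc nsc
Hunk 2: at line 1 remove [eui,mdc] add [kfqv,rily,rocp] -> 5 lines: iow kfqv rily rocp nsc
Hunk 3: at line 2 remove [rily] add [cwivz] -> 5 lines: iow kfqv cwivz rocp nsc
Hunk 4: at line 1 remove [cwivz] add [inpzp,uhjo,tsijs] -> 7 lines: iow kfqv inpzp uhjo tsijs rocp nsc
Hunk 5: at line 1 remove [inpzp,uhjo,tsijs] add [qmo] -> 5 lines: iow kfqv qmo rocp nsc
Hunk 6: at line 1 remove [qmo] add [zrm] -> 5 lines: iow kfqv zrm rocp nsc
Final line count: 5

Answer: 5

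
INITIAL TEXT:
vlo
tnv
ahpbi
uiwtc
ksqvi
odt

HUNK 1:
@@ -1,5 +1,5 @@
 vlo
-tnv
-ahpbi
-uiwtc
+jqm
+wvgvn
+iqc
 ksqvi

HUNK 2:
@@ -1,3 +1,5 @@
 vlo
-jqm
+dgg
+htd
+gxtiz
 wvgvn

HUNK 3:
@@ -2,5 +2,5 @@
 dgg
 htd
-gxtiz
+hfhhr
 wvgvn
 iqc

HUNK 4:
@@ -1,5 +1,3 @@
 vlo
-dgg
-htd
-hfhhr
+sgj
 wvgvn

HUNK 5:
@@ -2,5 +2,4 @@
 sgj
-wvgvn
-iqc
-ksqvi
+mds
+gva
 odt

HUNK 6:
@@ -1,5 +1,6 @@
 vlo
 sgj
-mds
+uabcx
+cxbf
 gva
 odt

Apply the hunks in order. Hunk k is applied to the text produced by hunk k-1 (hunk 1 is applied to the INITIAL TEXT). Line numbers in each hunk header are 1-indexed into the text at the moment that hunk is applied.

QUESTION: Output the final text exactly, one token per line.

Hunk 1: at line 1 remove [tnv,ahpbi,uiwtc] add [jqm,wvgvn,iqc] -> 6 lines: vlo jqm wvgvn iqc ksqvi odt
Hunk 2: at line 1 remove [jqm] add [dgg,htd,gxtiz] -> 8 lines: vlo dgg htd gxtiz wvgvn iqc ksqvi odt
Hunk 3: at line 2 remove [gxtiz] add [hfhhr] -> 8 lines: vlo dgg htd hfhhr wvgvn iqc ksqvi odt
Hunk 4: at line 1 remove [dgg,htd,hfhhr] add [sgj] -> 6 lines: vlo sgj wvgvn iqc ksqvi odt
Hunk 5: at line 2 remove [wvgvn,iqc,ksqvi] add [mds,gva] -> 5 lines: vlo sgj mds gva odt
Hunk 6: at line 1 remove [mds] add [uabcx,cxbf] -> 6 lines: vlo sgj uabcx cxbf gva odt

Answer: vlo
sgj
uabcx
cxbf
gva
odt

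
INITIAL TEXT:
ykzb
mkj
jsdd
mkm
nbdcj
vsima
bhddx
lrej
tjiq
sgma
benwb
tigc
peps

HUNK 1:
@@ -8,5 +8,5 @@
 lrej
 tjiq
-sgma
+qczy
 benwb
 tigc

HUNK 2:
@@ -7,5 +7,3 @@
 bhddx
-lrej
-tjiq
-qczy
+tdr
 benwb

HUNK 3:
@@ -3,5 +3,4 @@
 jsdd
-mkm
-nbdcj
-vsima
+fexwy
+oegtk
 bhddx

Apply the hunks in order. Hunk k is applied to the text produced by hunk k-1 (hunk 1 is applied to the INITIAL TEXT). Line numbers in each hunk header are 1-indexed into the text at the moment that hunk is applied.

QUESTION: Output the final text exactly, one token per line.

Hunk 1: at line 8 remove [sgma] add [qczy] -> 13 lines: ykzb mkj jsdd mkm nbdcj vsima bhddx lrej tjiq qczy benwb tigc peps
Hunk 2: at line 7 remove [lrej,tjiq,qczy] add [tdr] -> 11 lines: ykzb mkj jsdd mkm nbdcj vsima bhddx tdr benwb tigc peps
Hunk 3: at line 3 remove [mkm,nbdcj,vsima] add [fexwy,oegtk] -> 10 lines: ykzb mkj jsdd fexwy oegtk bhddx tdr benwb tigc peps

Answer: ykzb
mkj
jsdd
fexwy
oegtk
bhddx
tdr
benwb
tigc
peps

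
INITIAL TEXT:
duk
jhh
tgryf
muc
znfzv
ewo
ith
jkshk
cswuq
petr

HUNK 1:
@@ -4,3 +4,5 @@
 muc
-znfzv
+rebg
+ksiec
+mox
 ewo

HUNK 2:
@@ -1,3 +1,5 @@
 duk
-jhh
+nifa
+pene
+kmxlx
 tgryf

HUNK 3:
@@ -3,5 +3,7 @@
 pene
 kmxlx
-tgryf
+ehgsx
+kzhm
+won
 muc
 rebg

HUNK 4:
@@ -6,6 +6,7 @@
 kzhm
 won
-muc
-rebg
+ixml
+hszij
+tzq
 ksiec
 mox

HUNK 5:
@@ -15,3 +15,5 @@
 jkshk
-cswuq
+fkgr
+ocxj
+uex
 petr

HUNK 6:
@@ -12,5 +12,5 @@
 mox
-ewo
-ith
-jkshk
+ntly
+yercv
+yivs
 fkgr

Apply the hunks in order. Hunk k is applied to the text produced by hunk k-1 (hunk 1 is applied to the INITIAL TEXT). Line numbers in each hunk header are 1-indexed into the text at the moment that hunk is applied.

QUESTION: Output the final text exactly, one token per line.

Hunk 1: at line 4 remove [znfzv] add [rebg,ksiec,mox] -> 12 lines: duk jhh tgryf muc rebg ksiec mox ewo ith jkshk cswuq petr
Hunk 2: at line 1 remove [jhh] add [nifa,pene,kmxlx] -> 14 lines: duk nifa pene kmxlx tgryf muc rebg ksiec mox ewo ith jkshk cswuq petr
Hunk 3: at line 3 remove [tgryf] add [ehgsx,kzhm,won] -> 16 lines: duk nifa pene kmxlx ehgsx kzhm won muc rebg ksiec mox ewo ith jkshk cswuq petr
Hunk 4: at line 6 remove [muc,rebg] add [ixml,hszij,tzq] -> 17 lines: duk nifa pene kmxlx ehgsx kzhm won ixml hszij tzq ksiec mox ewo ith jkshk cswuq petr
Hunk 5: at line 15 remove [cswuq] add [fkgr,ocxj,uex] -> 19 lines: duk nifa pene kmxlx ehgsx kzhm won ixml hszij tzq ksiec mox ewo ith jkshk fkgr ocxj uex petr
Hunk 6: at line 12 remove [ewo,ith,jkshk] add [ntly,yercv,yivs] -> 19 lines: duk nifa pene kmxlx ehgsx kzhm won ixml hszij tzq ksiec mox ntly yercv yivs fkgr ocxj uex petr

Answer: duk
nifa
pene
kmxlx
ehgsx
kzhm
won
ixml
hszij
tzq
ksiec
mox
ntly
yercv
yivs
fkgr
ocxj
uex
petr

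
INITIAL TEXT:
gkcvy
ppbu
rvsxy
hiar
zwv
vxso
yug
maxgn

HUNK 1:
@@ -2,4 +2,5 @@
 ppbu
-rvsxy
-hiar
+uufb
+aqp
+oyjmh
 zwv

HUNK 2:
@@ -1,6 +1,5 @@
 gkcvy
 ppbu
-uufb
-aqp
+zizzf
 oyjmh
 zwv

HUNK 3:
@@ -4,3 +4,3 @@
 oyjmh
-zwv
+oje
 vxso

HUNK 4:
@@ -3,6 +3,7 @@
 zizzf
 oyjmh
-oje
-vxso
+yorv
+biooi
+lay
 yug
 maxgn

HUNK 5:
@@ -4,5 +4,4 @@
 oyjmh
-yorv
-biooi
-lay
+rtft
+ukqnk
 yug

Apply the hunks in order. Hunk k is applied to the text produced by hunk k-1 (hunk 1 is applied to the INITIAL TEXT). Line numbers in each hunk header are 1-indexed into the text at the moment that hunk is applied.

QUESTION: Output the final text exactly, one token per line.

Hunk 1: at line 2 remove [rvsxy,hiar] add [uufb,aqp,oyjmh] -> 9 lines: gkcvy ppbu uufb aqp oyjmh zwv vxso yug maxgn
Hunk 2: at line 1 remove [uufb,aqp] add [zizzf] -> 8 lines: gkcvy ppbu zizzf oyjmh zwv vxso yug maxgn
Hunk 3: at line 4 remove [zwv] add [oje] -> 8 lines: gkcvy ppbu zizzf oyjmh oje vxso yug maxgn
Hunk 4: at line 3 remove [oje,vxso] add [yorv,biooi,lay] -> 9 lines: gkcvy ppbu zizzf oyjmh yorv biooi lay yug maxgn
Hunk 5: at line 4 remove [yorv,biooi,lay] add [rtft,ukqnk] -> 8 lines: gkcvy ppbu zizzf oyjmh rtft ukqnk yug maxgn

Answer: gkcvy
ppbu
zizzf
oyjmh
rtft
ukqnk
yug
maxgn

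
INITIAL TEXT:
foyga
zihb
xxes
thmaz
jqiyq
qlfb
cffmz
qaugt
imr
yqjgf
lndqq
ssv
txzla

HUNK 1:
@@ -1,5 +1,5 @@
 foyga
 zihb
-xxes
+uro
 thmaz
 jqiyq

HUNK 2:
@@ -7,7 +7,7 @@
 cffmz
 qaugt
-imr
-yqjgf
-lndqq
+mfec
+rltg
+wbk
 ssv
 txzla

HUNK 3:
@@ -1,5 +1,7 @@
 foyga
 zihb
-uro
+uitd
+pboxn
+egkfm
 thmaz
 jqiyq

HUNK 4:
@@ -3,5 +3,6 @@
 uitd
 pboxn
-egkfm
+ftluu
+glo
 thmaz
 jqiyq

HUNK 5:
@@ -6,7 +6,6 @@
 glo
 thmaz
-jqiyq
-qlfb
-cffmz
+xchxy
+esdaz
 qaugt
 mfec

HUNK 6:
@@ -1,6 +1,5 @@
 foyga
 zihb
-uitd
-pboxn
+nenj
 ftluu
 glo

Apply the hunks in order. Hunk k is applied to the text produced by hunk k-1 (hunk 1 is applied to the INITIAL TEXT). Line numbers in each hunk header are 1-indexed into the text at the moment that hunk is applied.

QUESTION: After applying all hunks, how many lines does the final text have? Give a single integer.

Answer: 14

Derivation:
Hunk 1: at line 1 remove [xxes] add [uro] -> 13 lines: foyga zihb uro thmaz jqiyq qlfb cffmz qaugt imr yqjgf lndqq ssv txzla
Hunk 2: at line 7 remove [imr,yqjgf,lndqq] add [mfec,rltg,wbk] -> 13 lines: foyga zihb uro thmaz jqiyq qlfb cffmz qaugt mfec rltg wbk ssv txzla
Hunk 3: at line 1 remove [uro] add [uitd,pboxn,egkfm] -> 15 lines: foyga zihb uitd pboxn egkfm thmaz jqiyq qlfb cffmz qaugt mfec rltg wbk ssv txzla
Hunk 4: at line 3 remove [egkfm] add [ftluu,glo] -> 16 lines: foyga zihb uitd pboxn ftluu glo thmaz jqiyq qlfb cffmz qaugt mfec rltg wbk ssv txzla
Hunk 5: at line 6 remove [jqiyq,qlfb,cffmz] add [xchxy,esdaz] -> 15 lines: foyga zihb uitd pboxn ftluu glo thmaz xchxy esdaz qaugt mfec rltg wbk ssv txzla
Hunk 6: at line 1 remove [uitd,pboxn] add [nenj] -> 14 lines: foyga zihb nenj ftluu glo thmaz xchxy esdaz qaugt mfec rltg wbk ssv txzla
Final line count: 14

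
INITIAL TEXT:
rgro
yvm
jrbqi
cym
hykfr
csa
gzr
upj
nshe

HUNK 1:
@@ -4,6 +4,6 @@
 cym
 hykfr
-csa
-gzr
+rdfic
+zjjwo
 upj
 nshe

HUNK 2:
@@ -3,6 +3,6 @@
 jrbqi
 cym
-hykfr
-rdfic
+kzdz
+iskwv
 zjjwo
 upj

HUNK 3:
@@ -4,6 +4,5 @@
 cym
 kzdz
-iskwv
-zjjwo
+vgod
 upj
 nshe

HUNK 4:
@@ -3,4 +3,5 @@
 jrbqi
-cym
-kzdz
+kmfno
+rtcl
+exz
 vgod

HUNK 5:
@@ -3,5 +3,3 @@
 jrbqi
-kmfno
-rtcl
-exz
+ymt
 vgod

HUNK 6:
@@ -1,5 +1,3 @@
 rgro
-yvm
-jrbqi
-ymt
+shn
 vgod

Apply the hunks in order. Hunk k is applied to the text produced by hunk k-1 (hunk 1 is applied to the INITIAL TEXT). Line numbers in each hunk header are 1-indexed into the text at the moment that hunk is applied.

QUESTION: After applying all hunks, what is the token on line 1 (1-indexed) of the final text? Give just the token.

Hunk 1: at line 4 remove [csa,gzr] add [rdfic,zjjwo] -> 9 lines: rgro yvm jrbqi cym hykfr rdfic zjjwo upj nshe
Hunk 2: at line 3 remove [hykfr,rdfic] add [kzdz,iskwv] -> 9 lines: rgro yvm jrbqi cym kzdz iskwv zjjwo upj nshe
Hunk 3: at line 4 remove [iskwv,zjjwo] add [vgod] -> 8 lines: rgro yvm jrbqi cym kzdz vgod upj nshe
Hunk 4: at line 3 remove [cym,kzdz] add [kmfno,rtcl,exz] -> 9 lines: rgro yvm jrbqi kmfno rtcl exz vgod upj nshe
Hunk 5: at line 3 remove [kmfno,rtcl,exz] add [ymt] -> 7 lines: rgro yvm jrbqi ymt vgod upj nshe
Hunk 6: at line 1 remove [yvm,jrbqi,ymt] add [shn] -> 5 lines: rgro shn vgod upj nshe
Final line 1: rgro

Answer: rgro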